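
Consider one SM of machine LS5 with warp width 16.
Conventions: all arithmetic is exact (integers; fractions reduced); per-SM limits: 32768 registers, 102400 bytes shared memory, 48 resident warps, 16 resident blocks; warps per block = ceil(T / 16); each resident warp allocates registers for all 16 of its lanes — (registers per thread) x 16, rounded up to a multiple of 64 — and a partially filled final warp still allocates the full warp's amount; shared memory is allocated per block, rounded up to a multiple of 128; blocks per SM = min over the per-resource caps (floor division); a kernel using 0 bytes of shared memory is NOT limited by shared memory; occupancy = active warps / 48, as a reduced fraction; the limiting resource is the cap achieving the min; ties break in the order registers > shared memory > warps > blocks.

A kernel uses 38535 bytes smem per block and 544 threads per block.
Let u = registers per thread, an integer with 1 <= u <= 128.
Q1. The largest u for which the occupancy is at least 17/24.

Answer: u = 60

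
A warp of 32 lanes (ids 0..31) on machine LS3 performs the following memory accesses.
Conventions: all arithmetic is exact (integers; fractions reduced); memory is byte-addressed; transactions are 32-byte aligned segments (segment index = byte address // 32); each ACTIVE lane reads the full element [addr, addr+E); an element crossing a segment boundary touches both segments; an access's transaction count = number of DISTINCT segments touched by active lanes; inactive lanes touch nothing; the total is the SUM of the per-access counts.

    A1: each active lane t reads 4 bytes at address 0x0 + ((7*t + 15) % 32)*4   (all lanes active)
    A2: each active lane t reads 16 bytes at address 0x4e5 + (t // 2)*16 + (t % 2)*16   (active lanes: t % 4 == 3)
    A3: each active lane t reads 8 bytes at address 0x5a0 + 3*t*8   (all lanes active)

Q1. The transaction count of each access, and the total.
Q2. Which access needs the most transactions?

A1: 4 transactions
A2: 8 transactions
A3: 24 transactions

Answer: 4,8,24; total 36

Answer: A3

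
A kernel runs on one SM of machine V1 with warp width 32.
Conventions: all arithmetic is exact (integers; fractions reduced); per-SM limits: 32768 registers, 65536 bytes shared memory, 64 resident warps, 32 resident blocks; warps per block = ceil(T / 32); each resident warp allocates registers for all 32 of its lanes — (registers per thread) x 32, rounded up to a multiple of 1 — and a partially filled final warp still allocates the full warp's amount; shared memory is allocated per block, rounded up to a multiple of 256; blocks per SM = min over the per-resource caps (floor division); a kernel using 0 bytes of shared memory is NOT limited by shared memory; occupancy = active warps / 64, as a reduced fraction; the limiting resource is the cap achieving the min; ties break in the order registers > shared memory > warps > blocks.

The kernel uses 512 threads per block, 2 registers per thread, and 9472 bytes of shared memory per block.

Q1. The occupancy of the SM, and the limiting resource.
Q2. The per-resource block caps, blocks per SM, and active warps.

Answer: occupancy 1, limited by warps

registers: 32 blocks
shared memory: 6 blocks
warps: 4 blocks
blocks: 32 blocks

Answer: 4 blocks, 64 active warps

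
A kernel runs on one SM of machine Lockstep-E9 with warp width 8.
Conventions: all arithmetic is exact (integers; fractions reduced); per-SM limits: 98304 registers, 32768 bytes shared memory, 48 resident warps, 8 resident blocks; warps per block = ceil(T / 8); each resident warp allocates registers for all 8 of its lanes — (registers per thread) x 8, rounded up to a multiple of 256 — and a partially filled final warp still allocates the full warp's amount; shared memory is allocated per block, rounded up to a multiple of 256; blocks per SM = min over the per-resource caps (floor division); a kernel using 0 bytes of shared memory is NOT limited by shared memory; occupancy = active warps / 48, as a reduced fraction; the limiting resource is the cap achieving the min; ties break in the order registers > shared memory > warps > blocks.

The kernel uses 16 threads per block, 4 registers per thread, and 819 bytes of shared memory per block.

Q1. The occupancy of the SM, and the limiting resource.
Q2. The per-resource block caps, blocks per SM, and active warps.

Answer: occupancy 1/3, limited by blocks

registers: 192 blocks
shared memory: 32 blocks
warps: 24 blocks
blocks: 8 blocks

Answer: 8 blocks, 16 active warps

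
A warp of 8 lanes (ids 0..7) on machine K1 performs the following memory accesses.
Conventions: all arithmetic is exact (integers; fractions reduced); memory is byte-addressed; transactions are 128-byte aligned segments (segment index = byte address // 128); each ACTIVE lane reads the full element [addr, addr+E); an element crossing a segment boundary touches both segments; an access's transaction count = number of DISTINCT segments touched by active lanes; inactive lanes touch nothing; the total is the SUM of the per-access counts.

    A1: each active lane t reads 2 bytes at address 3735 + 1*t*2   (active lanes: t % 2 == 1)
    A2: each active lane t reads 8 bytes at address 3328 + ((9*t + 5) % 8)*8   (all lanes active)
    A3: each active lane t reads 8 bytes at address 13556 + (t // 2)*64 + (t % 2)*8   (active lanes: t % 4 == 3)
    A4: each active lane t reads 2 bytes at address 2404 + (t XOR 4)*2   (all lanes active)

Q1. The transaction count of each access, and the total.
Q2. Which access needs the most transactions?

A1: 1 transaction
A2: 1 transaction
A3: 2 transactions
A4: 1 transaction

Answer: 1,1,2,1; total 5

Answer: A3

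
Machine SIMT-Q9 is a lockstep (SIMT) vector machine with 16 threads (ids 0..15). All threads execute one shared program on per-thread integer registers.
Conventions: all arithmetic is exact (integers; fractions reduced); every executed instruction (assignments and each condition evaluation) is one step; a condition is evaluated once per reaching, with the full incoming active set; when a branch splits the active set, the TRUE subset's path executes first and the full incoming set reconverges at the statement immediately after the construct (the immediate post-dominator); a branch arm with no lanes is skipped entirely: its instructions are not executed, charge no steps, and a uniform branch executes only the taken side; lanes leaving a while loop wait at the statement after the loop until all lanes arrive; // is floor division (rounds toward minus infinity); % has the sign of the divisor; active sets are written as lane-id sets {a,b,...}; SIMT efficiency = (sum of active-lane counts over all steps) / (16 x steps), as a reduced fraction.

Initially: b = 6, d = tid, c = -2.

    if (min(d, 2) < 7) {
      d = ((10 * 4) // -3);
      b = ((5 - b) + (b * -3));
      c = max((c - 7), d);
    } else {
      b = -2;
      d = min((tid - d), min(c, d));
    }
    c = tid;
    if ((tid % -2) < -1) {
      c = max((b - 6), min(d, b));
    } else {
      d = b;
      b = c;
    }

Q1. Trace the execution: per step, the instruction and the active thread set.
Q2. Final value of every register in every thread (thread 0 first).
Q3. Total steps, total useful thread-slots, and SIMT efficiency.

step 0: eval (min(d, 2) < 7)         {0,1,2,3,4,5,6,7,8,9,10,11,12,13,14,15}
step 1: d <- ((10 * 4) // -3)        {0,1,2,3,4,5,6,7,8,9,10,11,12,13,14,15}
step 2: b <- ((5 - b) + (b * -3))    {0,1,2,3,4,5,6,7,8,9,10,11,12,13,14,15}
step 3: c <- max((c - 7), d)         {0,1,2,3,4,5,6,7,8,9,10,11,12,13,14,15}
step 4: c <- tid                     {0,1,2,3,4,5,6,7,8,9,10,11,12,13,14,15}
step 5: eval ((tid % -2) < -1)       {0,1,2,3,4,5,6,7,8,9,10,11,12,13,14,15}
step 6: d <- b                       {0,1,2,3,4,5,6,7,8,9,10,11,12,13,14,15}
step 7: b <- c                       {0,1,2,3,4,5,6,7,8,9,10,11,12,13,14,15}

Answer: 8 steps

b: 0,1,2,3,4,5,6,7,8,9,10,11,12,13,14,15
d: -19,-19,-19,-19,-19,-19,-19,-19,-19,-19,-19,-19,-19,-19,-19,-19
c: 0,1,2,3,4,5,6,7,8,9,10,11,12,13,14,15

steps = 8; useful = 128; efficiency = 128/128 = 1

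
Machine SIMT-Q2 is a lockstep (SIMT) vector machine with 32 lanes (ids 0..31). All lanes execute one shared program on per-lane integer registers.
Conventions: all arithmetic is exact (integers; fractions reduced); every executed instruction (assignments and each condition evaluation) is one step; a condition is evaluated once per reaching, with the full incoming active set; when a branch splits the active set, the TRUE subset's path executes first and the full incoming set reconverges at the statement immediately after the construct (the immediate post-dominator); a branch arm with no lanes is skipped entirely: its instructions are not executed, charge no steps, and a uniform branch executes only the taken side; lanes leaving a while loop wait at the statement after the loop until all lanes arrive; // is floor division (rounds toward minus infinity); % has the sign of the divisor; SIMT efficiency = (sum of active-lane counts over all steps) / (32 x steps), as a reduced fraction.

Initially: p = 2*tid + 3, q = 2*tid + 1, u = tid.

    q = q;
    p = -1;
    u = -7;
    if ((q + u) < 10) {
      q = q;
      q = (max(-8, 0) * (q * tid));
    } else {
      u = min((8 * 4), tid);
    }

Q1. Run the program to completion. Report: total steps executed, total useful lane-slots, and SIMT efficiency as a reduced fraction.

Answer: 7 steps, 168 useful, 3/4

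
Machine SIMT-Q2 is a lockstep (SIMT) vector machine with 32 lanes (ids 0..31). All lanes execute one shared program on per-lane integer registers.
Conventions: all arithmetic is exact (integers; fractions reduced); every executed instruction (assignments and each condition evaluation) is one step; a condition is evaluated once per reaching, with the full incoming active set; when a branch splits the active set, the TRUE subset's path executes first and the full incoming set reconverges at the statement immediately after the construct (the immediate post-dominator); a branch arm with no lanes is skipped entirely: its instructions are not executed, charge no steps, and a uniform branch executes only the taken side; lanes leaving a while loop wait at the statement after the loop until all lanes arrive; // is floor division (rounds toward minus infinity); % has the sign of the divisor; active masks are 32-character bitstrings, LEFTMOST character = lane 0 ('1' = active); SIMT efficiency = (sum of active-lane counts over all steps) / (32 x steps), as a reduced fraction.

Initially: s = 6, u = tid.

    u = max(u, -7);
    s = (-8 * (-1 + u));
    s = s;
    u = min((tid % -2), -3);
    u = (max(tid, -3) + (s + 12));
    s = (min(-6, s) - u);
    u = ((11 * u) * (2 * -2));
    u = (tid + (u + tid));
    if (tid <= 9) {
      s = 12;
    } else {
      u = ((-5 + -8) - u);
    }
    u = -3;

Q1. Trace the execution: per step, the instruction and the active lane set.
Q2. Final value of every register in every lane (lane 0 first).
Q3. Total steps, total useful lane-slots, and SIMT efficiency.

step 0: u <- max(u, -7)              11111111111111111111111111111111
step 1: s <- (-8 * (-1 + u))         11111111111111111111111111111111
step 2: s <- s                       11111111111111111111111111111111
step 3: u <- min((tid % -2), -3)     11111111111111111111111111111111
step 4: u <- (max(tid, -3) + (s + 12)) 11111111111111111111111111111111
step 5: s <- (min(-6, s) - u)        11111111111111111111111111111111
step 6: u <- ((11 * u) * (2 * -2))   11111111111111111111111111111111
step 7: u <- (tid + (u + tid))       11111111111111111111111111111111
step 8: eval (tid <= 9)              11111111111111111111111111111111
step 9: s <- 12                      11111111110000000000000000000000
step 10: u <- ((-5 + -8) - u)         00000000001111111111111111111111
step 11: u <- -3                      11111111111111111111111111111111

Answer: 12 steps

s: 12,12,12,12,12,12,12,12,12,12,-22,-23,-24,-25,-26,-27,-28,-29,-30,-31,-32,-33,-34,-35,-36,-37,-38,-39,-40,-41,-42,-43
u: -3,-3,-3,-3,-3,-3,-3,-3,-3,-3,-3,-3,-3,-3,-3,-3,-3,-3,-3,-3,-3,-3,-3,-3,-3,-3,-3,-3,-3,-3,-3,-3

steps = 12; useful = 352; efficiency = 352/384 = 11/12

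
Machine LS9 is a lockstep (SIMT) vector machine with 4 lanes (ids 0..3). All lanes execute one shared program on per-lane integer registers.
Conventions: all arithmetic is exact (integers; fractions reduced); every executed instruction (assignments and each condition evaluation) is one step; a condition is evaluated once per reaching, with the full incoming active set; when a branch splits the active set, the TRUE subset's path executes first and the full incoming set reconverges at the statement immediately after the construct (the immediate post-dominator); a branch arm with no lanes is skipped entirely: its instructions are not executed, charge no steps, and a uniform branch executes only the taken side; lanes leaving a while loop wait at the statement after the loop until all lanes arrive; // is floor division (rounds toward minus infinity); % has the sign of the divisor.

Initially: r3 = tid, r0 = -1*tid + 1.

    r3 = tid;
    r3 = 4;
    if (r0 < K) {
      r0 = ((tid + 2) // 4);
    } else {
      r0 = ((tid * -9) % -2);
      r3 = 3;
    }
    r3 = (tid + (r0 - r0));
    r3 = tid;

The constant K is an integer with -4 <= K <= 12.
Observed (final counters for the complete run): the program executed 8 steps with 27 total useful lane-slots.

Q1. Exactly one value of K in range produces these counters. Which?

Answer: K = -1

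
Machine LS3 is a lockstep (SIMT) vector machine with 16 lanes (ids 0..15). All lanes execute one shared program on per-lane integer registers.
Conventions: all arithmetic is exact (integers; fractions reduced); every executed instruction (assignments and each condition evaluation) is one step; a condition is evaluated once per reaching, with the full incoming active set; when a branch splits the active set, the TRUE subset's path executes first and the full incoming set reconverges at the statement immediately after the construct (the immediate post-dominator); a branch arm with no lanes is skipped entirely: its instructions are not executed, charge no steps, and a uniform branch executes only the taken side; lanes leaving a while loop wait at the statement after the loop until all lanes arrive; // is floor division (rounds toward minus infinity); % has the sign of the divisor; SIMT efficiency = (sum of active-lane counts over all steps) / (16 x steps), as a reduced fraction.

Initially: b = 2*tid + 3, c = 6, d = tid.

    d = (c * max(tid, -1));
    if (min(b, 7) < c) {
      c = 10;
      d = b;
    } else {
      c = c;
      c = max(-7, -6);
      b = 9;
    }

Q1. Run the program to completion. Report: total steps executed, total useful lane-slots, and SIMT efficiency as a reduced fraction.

Answer: 7 steps, 78 useful, 39/56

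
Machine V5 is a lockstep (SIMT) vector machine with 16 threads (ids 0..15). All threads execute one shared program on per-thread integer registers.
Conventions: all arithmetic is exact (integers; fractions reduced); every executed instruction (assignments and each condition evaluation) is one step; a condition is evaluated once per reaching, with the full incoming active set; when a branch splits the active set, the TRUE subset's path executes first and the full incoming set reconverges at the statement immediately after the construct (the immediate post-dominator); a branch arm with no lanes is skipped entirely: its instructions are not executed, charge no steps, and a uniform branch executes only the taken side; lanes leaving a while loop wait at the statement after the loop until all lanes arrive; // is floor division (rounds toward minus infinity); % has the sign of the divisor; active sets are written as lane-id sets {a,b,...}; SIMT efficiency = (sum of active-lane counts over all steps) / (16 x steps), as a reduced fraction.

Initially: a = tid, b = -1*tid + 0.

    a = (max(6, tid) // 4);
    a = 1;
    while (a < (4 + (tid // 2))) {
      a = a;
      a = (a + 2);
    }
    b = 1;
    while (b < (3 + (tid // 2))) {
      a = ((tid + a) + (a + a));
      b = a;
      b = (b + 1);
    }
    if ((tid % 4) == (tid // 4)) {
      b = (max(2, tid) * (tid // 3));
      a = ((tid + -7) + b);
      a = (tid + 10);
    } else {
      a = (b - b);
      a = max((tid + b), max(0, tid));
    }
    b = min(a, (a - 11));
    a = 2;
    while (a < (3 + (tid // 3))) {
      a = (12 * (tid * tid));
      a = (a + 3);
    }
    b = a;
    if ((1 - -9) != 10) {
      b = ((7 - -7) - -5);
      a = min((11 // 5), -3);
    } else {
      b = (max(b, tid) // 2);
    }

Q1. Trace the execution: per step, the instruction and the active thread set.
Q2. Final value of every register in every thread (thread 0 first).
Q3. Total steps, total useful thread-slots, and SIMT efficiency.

step 0: a <- (max(6, tid) // 4)      {0,1,2,3,4,5,6,7,8,9,10,11,12,13,14,15}
step 1: a <- 1                       {0,1,2,3,4,5,6,7,8,9,10,11,12,13,14,15}
step 2: eval (a < (4 + (tid // 2)))  {0,1,2,3,4,5,6,7,8,9,10,11,12,13,14,15}
step 3: a <- a                       {0,1,2,3,4,5,6,7,8,9,10,11,12,13,14,15}
step 4: a <- (a + 2)                 {0,1,2,3,4,5,6,7,8,9,10,11,12,13,14,15}
step 5: eval (a < (4 + (tid // 2)))  {0,1,2,3,4,5,6,7,8,9,10,11,12,13,14,15}
step 6: a <- a                       {0,1,2,3,4,5,6,7,8,9,10,11,12,13,14,15}
step 7: a <- (a + 2)                 {0,1,2,3,4,5,6,7,8,9,10,11,12,13,14,15}
step 8: eval (a < (4 + (tid // 2)))  {0,1,2,3,4,5,6,7,8,9,10,11,12,13,14,15}
step 9: a <- a                       {4,5,6,7,8,9,10,11,12,13,14,15}
step 10: a <- (a + 2)                 {4,5,6,7,8,9,10,11,12,13,14,15}
step 11: eval (a < (4 + (tid // 2)))  {4,5,6,7,8,9,10,11,12,13,14,15}
step 12: a <- a                       {8,9,10,11,12,13,14,15}
step 13: a <- (a + 2)                 {8,9,10,11,12,13,14,15}
step 14: eval (a < (4 + (tid // 2)))  {8,9,10,11,12,13,14,15}
step 15: a <- a                       {12,13,14,15}
step 16: a <- (a + 2)                 {12,13,14,15}
step 17: eval (a < (4 + (tid // 2)))  {12,13,14,15}
step 18: b <- 1                       {0,1,2,3,4,5,6,7,8,9,10,11,12,13,14,15}
step 19: eval (b < (3 + (tid // 2)))  {0,1,2,3,4,5,6,7,8,9,10,11,12,13,14,15}
step 20: a <- ((tid + a) + (a + a))   {0,1,2,3,4,5,6,7,8,9,10,11,12,13,14,15}
step 21: b <- a                       {0,1,2,3,4,5,6,7,8,9,10,11,12,13,14,15}
step 22: b <- (b + 1)                 {0,1,2,3,4,5,6,7,8,9,10,11,12,13,14,15}
step 23: eval (b < (3 + (tid // 2)))  {0,1,2,3,4,5,6,7,8,9,10,11,12,13,14,15}
step 24: eval ((tid % 4) == (tid // 4)) {0,1,2,3,4,5,6,7,8,9,10,11,12,13,14,15}
step 25: b <- (max(2, tid) * (tid // 3)) {0,5,10,15}
step 26: a <- ((tid + -7) + b)        {0,5,10,15}
step 27: a <- (tid + 10)              {0,5,10,15}
step 28: a <- (b - b)                 {1,2,3,4,6,7,8,9,11,12,13,14}
step 29: a <- max((tid + b), max(0, tid)) {1,2,3,4,6,7,8,9,11,12,13,14}
step 30: b <- min(a, (a - 11))        {0,1,2,3,4,5,6,7,8,9,10,11,12,13,14,15}
step 31: a <- 2                       {0,1,2,3,4,5,6,7,8,9,10,11,12,13,14,15}
step 32: eval (a < (3 + (tid // 3)))  {0,1,2,3,4,5,6,7,8,9,10,11,12,13,14,15}
step 33: a <- (12 * (tid * tid))      {0,1,2,3,4,5,6,7,8,9,10,11,12,13,14,15}
step 34: a <- (a + 3)                 {0,1,2,3,4,5,6,7,8,9,10,11,12,13,14,15}
step 35: eval (a < (3 + (tid // 3)))  {0,1,2,3,4,5,6,7,8,9,10,11,12,13,14,15}
step 36: b <- a                       {0,1,2,3,4,5,6,7,8,9,10,11,12,13,14,15}
step 37: eval ((1 - -9) != 10)        {0,1,2,3,4,5,6,7,8,9,10,11,12,13,14,15}
step 38: b <- (max(b, tid) // 2)      {0,1,2,3,4,5,6,7,8,9,10,11,12,13,14,15}

Answer: 39 steps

a: 3,15,51,111,195,303,435,591,771,975,1203,1455,1731,2031,2355,2703
b: 1,7,25,55,97,151,217,295,385,487,601,727,865,1015,1177,1351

steps = 39; useful = 508; efficiency = 508/624 = 127/156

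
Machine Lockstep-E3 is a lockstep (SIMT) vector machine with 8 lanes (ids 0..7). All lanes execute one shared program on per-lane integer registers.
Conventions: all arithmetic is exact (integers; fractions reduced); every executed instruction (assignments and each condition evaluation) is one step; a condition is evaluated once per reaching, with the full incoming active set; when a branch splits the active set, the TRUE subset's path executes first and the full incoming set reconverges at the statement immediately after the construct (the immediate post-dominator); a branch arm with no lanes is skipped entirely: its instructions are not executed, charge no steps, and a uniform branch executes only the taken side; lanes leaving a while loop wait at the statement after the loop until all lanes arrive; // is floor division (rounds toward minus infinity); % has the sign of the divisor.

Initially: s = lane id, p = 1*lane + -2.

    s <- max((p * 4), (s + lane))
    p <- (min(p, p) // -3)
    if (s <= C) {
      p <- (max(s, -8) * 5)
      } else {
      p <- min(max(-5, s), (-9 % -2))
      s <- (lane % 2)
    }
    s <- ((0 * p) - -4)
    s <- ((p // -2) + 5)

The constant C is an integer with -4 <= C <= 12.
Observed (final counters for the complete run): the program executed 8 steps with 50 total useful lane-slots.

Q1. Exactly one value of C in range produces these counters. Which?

Answer: C = 12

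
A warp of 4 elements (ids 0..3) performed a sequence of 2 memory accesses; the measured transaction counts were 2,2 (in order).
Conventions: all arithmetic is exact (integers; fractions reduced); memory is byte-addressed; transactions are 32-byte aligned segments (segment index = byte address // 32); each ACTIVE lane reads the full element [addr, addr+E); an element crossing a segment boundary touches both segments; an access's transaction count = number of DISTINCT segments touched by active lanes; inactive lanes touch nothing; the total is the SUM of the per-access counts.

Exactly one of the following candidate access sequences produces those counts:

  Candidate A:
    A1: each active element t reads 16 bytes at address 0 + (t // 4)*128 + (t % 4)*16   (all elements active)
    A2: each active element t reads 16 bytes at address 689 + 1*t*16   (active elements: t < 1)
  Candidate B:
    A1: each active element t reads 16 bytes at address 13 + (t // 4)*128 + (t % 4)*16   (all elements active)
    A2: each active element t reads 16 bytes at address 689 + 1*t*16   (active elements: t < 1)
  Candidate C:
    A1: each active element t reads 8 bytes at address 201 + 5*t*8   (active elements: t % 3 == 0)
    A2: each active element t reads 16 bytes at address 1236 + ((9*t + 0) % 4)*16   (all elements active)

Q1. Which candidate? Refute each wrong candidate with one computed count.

B: A1 gives 3 transactions, not 2
C: A2 gives 3 transactions, not 2
A: all counts match (2,2)

Answer: A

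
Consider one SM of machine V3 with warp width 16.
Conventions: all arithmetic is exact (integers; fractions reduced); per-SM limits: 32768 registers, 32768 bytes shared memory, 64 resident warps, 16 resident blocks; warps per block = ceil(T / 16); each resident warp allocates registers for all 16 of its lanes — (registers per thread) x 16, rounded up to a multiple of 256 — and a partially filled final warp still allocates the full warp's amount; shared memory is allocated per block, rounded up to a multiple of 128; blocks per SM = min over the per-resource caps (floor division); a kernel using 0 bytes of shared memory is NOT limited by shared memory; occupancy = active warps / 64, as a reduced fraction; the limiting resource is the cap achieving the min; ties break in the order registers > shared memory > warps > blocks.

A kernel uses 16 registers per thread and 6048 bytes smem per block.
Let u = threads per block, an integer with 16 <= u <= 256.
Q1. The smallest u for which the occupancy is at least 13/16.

Answer: u = 161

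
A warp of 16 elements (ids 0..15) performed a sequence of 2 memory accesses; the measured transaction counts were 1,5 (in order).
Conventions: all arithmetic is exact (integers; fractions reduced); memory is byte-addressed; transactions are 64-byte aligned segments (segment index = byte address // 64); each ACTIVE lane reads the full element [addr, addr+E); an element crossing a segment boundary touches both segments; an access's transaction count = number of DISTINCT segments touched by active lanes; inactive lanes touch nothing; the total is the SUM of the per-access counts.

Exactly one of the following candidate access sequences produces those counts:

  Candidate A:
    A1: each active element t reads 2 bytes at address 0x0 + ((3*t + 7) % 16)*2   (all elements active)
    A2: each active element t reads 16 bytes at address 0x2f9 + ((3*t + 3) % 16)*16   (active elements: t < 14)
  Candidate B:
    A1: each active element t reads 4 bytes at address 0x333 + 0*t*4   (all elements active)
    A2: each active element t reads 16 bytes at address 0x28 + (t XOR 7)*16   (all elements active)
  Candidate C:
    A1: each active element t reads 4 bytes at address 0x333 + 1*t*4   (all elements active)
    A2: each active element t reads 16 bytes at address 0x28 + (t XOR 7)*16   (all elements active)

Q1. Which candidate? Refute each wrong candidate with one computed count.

A: A2 gives 4 transactions, not 5
C: A1 gives 2 transactions, not 1
B: all counts match (1,5)

Answer: B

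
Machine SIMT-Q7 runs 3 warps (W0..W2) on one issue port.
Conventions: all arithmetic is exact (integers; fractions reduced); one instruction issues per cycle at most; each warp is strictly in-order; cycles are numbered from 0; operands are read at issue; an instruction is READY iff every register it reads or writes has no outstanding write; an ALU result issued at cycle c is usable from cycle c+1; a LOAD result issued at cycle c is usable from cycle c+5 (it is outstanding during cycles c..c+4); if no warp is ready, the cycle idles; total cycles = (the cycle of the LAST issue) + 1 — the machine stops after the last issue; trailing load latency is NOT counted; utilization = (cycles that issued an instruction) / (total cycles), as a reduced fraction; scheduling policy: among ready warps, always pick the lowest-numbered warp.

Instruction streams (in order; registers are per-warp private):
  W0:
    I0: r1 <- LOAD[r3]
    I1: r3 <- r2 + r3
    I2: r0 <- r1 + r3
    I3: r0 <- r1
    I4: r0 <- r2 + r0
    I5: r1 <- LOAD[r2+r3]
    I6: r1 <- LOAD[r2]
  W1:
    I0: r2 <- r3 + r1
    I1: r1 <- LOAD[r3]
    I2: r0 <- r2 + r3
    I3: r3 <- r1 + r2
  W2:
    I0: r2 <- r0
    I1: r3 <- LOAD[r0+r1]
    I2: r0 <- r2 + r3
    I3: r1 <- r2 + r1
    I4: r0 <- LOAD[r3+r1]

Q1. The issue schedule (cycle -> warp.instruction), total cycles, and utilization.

cycle 0: W0.I0
cycle 1: W0.I1
cycle 2: W1.I0
cycle 3: W1.I1
cycle 4: W1.I2
cycle 5: W0.I2
cycle 6: W0.I3
cycle 7: W0.I4
cycle 8: W0.I5
cycle 9: W1.I3
cycle 10: W2.I0
cycle 11: W2.I1
cycle 12: idle
cycle 13: W0.I6
cycle 14: idle
cycle 15: idle
cycle 16: W2.I2
cycle 17: W2.I3
cycle 18: W2.I4

Answer: 19 cycles, utilization 16/19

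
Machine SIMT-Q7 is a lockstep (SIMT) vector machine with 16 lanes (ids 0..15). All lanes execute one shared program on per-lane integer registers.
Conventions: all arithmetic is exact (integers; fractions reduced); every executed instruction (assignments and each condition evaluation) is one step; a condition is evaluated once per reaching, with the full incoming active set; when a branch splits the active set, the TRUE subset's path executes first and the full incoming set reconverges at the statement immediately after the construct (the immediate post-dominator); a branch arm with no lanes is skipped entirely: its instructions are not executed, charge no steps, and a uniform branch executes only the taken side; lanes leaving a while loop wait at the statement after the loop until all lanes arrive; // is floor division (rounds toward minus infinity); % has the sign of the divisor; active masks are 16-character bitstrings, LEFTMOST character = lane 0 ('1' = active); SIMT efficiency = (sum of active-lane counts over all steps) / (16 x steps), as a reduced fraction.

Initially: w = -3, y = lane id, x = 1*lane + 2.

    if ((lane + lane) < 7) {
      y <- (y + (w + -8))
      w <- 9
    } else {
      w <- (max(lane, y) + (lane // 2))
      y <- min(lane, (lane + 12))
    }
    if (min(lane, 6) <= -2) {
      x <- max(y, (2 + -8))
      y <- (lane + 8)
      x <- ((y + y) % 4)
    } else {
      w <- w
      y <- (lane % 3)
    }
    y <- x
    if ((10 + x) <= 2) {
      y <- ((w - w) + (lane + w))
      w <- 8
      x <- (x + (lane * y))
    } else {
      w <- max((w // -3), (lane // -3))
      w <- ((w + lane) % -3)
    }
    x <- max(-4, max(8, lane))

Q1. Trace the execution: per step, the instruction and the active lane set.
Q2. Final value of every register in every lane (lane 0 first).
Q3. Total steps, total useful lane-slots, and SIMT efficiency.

step 0: eval ((lane + lane) < 7)     1111111111111111
step 1: y <- (y + (w + -8))          1111000000000000
step 2: w <- 9                       1111000000000000
step 3: w <- (max(lane, y) + (lane // 2)) 0000111111111111
step 4: y <- min(lane, (lane + 12))  0000111111111111
step 5: eval (min(lane, 6) <= -2)    1111111111111111
step 6: w <- w                       1111111111111111
step 7: y <- (lane % 3)              1111111111111111
step 8: y <- x                       1111111111111111
step 9: eval ((10 + x) <= 2)         1111111111111111
step 10: w <- max((w // -3), (lane // -3)) 1111111111111111
step 11: w <- ((w + lane) % -3)       1111111111111111
step 12: x <- max(-4, max(8, lane))   1111111111111111

Answer: 13 steps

w: 0,0,-2,-1,-1,0,-2,-2,-1,0,0,-2,-1,-1,0,-2
y: 2,3,4,5,6,7,8,9,10,11,12,13,14,15,16,17
x: 8,8,8,8,8,8,8,8,8,9,10,11,12,13,14,15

steps = 13; useful = 176; efficiency = 176/208 = 11/13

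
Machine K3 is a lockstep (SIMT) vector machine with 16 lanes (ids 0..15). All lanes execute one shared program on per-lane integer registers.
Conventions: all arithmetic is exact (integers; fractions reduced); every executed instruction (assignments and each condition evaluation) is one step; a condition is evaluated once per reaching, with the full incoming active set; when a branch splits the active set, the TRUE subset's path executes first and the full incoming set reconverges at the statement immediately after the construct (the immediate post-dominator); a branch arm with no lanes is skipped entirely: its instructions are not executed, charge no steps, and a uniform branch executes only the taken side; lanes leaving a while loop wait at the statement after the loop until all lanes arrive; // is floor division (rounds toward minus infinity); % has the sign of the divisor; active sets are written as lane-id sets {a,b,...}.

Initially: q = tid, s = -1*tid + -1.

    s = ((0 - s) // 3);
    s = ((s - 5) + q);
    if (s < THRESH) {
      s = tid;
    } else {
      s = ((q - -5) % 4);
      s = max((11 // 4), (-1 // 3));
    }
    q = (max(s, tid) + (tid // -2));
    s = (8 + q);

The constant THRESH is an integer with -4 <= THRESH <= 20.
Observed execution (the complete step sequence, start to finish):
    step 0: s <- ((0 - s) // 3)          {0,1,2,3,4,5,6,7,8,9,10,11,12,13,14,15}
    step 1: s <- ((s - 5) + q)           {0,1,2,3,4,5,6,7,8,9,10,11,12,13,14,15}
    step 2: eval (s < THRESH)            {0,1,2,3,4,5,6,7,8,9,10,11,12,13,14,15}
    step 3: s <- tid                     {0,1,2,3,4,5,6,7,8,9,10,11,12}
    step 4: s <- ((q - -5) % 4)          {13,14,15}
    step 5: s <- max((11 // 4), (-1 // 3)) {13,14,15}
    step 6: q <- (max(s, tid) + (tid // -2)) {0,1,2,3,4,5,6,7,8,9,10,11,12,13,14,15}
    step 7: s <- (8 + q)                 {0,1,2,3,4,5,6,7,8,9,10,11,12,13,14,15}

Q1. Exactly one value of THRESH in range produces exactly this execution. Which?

Answer: THRESH = 12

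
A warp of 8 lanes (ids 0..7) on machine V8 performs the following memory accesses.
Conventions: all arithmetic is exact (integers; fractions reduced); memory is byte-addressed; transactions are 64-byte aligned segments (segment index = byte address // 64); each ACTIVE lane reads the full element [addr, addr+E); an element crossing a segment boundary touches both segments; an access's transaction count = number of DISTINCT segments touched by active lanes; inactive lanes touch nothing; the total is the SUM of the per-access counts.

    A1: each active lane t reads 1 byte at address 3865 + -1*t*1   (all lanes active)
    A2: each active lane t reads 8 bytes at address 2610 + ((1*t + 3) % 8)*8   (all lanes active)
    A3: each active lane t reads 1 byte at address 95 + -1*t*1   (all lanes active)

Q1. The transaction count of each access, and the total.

A1: 1 transaction
A2: 2 transactions
A3: 1 transaction

Answer: 1,2,1; total 4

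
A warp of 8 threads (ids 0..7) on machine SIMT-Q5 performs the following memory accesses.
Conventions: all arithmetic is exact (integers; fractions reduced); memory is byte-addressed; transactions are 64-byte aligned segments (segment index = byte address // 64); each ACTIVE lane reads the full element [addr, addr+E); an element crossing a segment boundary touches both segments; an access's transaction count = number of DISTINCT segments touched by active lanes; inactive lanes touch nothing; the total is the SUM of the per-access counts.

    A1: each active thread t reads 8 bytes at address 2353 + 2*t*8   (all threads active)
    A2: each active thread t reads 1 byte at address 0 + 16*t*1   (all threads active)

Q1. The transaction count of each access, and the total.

A1: 3 transactions
A2: 2 transactions

Answer: 3,2; total 5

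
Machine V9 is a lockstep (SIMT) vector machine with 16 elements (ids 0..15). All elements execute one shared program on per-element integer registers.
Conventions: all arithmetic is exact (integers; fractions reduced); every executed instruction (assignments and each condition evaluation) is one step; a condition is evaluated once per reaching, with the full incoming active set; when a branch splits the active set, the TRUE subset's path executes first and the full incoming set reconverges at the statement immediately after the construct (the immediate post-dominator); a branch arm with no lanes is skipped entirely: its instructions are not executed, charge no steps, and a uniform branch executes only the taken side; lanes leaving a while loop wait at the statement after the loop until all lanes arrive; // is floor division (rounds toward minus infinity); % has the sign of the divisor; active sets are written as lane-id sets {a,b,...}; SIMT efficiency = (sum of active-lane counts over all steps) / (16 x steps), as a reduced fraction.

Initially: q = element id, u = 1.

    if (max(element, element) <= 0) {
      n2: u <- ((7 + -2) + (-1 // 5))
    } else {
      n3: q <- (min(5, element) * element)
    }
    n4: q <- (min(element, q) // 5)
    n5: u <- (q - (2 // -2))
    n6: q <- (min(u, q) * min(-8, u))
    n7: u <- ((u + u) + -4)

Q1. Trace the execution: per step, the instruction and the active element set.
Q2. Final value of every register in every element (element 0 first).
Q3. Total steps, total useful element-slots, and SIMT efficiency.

step 0: eval (max(element, element) <= 0) {0,1,2,3,4,5,6,7,8,9,10,11,12,13,14,15}
step 1: u <- ((7 + -2) + (-1 // 5))  {0}
step 2: q <- (min(5, element) * element) {1,2,3,4,5,6,7,8,9,10,11,12,13,14,15}
step 3: q <- (min(element, q) // 5)  {0,1,2,3,4,5,6,7,8,9,10,11,12,13,14,15}
step 4: u <- (q - (2 // -2))         {0,1,2,3,4,5,6,7,8,9,10,11,12,13,14,15}
step 5: q <- (min(u, q) * min(-8, u)) {0,1,2,3,4,5,6,7,8,9,10,11,12,13,14,15}
step 6: u <- ((u + u) + -4)          {0,1,2,3,4,5,6,7,8,9,10,11,12,13,14,15}

Answer: 7 steps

q: 0,0,0,0,0,-8,-8,-8,-8,-8,-16,-16,-16,-16,-16,-24
u: -2,-2,-2,-2,-2,0,0,0,0,0,2,2,2,2,2,4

steps = 7; useful = 96; efficiency = 96/112 = 6/7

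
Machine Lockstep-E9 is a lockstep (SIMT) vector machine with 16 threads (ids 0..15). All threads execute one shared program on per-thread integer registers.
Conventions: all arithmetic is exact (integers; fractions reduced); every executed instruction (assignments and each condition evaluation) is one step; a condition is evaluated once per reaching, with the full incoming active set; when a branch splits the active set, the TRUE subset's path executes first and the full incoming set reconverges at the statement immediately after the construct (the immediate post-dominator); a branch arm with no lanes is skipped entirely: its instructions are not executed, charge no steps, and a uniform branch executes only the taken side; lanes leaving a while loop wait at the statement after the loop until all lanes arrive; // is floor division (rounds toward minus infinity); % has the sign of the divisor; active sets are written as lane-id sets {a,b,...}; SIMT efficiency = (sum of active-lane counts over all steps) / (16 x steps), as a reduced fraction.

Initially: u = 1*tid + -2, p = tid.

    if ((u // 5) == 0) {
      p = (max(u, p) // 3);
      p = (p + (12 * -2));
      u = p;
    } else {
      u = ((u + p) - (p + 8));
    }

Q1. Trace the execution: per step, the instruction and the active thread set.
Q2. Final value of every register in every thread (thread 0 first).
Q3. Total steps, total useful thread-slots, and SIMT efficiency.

step 0: eval ((u // 5) == 0)         {0,1,2,3,4,5,6,7,8,9,10,11,12,13,14,15}
step 1: p <- (max(u, p) // 3)        {2,3,4,5,6}
step 2: p <- (p + (12 * -2))         {2,3,4,5,6}
step 3: u <- p                       {2,3,4,5,6}
step 4: u <- ((u + p) - (p + 8))     {0,1,7,8,9,10,11,12,13,14,15}

Answer: 5 steps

u: -10,-9,-24,-23,-23,-23,-22,-3,-2,-1,0,1,2,3,4,5
p: 0,1,-24,-23,-23,-23,-22,7,8,9,10,11,12,13,14,15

steps = 5; useful = 42; efficiency = 42/80 = 21/40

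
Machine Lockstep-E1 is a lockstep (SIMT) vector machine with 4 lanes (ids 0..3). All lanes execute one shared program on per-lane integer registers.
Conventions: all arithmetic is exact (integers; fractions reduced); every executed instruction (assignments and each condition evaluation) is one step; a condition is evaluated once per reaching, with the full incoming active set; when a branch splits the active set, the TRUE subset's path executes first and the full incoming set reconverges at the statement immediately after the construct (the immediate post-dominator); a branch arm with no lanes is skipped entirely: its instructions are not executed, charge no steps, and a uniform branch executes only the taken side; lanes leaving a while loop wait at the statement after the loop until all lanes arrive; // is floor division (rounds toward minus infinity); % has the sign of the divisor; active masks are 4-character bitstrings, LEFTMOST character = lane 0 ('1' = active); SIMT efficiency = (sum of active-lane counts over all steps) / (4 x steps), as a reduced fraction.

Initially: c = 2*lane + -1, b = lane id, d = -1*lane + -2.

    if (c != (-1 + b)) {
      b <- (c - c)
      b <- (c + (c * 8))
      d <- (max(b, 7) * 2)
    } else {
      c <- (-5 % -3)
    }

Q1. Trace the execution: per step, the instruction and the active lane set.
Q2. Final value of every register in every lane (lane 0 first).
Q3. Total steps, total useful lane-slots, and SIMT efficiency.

step 0: eval (c != (-1 + b))         1111
step 1: b <- (c - c)                 0111
step 2: b <- (c + (c * 8))           0111
step 3: d <- (max(b, 7) * 2)         0111
step 4: c <- (-5 % -3)               1000

Answer: 5 steps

c: -2,1,3,5
b: 0,9,27,45
d: -2,18,54,90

steps = 5; useful = 14; efficiency = 14/20 = 7/10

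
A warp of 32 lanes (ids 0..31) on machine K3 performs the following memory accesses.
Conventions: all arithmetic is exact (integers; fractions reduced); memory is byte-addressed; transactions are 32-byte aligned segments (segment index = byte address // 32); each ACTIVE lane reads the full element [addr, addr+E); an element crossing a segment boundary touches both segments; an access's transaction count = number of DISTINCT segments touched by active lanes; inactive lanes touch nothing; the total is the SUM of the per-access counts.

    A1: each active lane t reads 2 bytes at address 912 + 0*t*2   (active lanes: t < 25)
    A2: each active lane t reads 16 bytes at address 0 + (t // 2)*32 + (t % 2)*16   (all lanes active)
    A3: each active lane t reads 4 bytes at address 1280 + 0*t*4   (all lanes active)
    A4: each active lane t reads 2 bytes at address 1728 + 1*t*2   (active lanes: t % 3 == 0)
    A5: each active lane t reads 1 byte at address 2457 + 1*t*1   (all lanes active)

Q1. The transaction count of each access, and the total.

A1: 1 transaction
A2: 16 transactions
A3: 1 transaction
A4: 2 transactions
A5: 2 transactions

Answer: 1,16,1,2,2; total 22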